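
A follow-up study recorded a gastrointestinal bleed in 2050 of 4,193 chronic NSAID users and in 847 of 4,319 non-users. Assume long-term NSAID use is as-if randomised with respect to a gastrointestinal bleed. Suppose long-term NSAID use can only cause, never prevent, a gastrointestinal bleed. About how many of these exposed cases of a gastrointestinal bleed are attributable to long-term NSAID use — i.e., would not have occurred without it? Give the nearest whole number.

about 1228 cases

p₁ = P(outcome | exposed) = 2050/4193 = 0.48891
p₀ = P(outcome | unexposed) = 847/4319 = 0.19611
PN = (p₁ − p₀)/p₁ = (0.48891 − 0.19611) / 0.48891 ≈ 0.59888.
Attributable cases ≈ PN × (exposed cases) = 0.59888 × 2050 ≈ 1227.71.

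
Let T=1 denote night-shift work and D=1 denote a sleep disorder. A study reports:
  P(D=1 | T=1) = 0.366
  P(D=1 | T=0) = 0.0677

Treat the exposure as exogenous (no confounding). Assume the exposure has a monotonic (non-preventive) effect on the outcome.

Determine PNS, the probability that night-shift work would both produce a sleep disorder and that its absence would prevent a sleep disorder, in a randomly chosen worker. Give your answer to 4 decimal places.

PNS ≈ 0.2983

Let p₁ = 0.366, p₀ = 0.0677.
Under exogeneity and monotonicity, PNS = p₁ − p₀.
PNS = 0.366 − 0.0677 = 0.2983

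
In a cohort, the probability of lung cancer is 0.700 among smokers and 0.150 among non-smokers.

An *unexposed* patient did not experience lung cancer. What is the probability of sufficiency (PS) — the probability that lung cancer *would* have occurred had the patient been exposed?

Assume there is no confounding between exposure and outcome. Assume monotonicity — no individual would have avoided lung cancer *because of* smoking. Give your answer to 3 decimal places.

Let p₁ = 0.7, p₀ = 0.15.
Under exogeneity and monotonicity, PS = (p₁ − p₀) / (1 − p₀).
PS = (0.7 − 0.15) / (1 − 0.15) = 0.55 / 0.85 ≈ 0.6471

PS ≈ 0.647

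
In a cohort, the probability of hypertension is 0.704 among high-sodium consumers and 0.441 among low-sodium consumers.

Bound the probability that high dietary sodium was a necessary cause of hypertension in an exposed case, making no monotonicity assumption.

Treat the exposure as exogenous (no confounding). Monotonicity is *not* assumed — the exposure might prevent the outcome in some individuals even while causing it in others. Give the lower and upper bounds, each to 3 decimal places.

Let p₁ = 0.704, p₀ = 0.441.
Under exogeneity alone the bounds on PN are max{0,(p₁−p₀)/p₁} ≤ PN ≤ min{1,(1−p₀)/p₁}.
  lower = (p₁ − p₀)/p₁ = 0.263 / 0.704 ≈ 0.3736
  upper = min{1, (1 − p₀)/p₁} = 0.559 / 0.704 ≈ 0.7940

0.374 ≤ PN ≤ 0.794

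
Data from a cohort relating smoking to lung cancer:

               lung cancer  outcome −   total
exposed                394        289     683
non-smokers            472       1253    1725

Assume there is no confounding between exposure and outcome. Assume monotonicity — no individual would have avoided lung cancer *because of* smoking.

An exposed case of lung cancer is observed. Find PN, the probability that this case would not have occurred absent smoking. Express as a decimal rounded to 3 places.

PN ≈ 0.526

p₁ = P(outcome | exposed) = 394/683 = 0.57687
p₀ = P(outcome | unexposed) = 472/1725 = 0.27362
Under exogeneity and monotonicity, PN = (p₁ − p₀)/p₁.
PN = (0.57687 − 0.27362) / 0.57687 ≈ 0.5257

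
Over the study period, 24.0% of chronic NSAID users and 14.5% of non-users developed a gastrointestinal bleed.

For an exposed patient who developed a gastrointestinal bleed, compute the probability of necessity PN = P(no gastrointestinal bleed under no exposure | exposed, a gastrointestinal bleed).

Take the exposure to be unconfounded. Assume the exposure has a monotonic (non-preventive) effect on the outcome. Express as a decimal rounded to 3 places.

PN ≈ 0.396

p₁ = 0.24, p₀ = 0.145.
Under exogeneity and monotonicity, PN = (p₁ − p₀) / p₁.
PN = (0.24 − 0.145) / 0.24 = 0.095 / 0.24 ≈ 0.3958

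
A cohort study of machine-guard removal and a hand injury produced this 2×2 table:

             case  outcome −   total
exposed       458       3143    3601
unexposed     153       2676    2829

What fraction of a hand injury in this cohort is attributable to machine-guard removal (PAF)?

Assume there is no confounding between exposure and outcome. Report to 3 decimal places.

PAF ≈ 0.431

p₁ = P(outcome | exposed) = 458/3601 = 0.12719
p₀ = P(outcome | unexposed) = 153/2829 = 0.054083
Exposure prevalence π = 3601/6430 = 0.56003; overall risk P(Y=1) = 0.095023.
Under exogeneity, PAF = [P(Y=1) − p₀]/P(Y=1).
PAF = (0.095023 − 0.054083) / 0.095023 ≈ 0.4308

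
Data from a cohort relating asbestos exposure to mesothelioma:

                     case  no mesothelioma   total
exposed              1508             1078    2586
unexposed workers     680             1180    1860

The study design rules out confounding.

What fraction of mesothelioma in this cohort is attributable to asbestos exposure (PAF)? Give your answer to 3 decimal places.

p₁ = P(outcome | exposed) = 1508/2586 = 0.58314
p₀ = P(outcome | unexposed) = 680/1860 = 0.36559
Exposure prevalence π = 2586/4446 = 0.58165; overall risk P(Y=1) = 0.49213.
Under exogeneity, PAF = [P(Y=1) − p₀]/P(Y=1).
PAF = (0.49213 − 0.36559) / 0.49213 ≈ 0.2571

PAF ≈ 0.257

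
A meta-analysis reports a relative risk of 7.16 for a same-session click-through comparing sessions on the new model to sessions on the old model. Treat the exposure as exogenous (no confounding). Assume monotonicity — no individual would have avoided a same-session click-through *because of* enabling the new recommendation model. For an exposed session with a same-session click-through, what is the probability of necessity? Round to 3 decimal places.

PN ≈ 0.860

Under exogeneity and monotonicity, PN = (RR − 1) / RR = 1 − 1/RR.
PN = (7.16 − 1) / 7.16 = 6.16 / 7.16 ≈ 0.8603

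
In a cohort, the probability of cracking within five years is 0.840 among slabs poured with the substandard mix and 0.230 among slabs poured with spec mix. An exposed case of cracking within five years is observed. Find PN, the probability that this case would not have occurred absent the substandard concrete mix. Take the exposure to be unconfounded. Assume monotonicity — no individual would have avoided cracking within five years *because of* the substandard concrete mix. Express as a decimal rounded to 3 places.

Let p₁ = 0.84, p₀ = 0.23.
Under exogeneity and monotonicity, PN = (p₁ − p₀) / p₁.
PN = (0.84 − 0.23) / 0.84 = 0.61 / 0.84 ≈ 0.7262

PN ≈ 0.726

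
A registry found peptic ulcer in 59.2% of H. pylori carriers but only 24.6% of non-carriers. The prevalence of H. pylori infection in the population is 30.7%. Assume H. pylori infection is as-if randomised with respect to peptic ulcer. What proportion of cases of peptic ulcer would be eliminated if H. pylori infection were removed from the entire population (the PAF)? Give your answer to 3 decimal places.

PAF ≈ 0.302

p₁ = 0.592, p₀ = 0.246.
Overall risk P(Y=1) = π·p₁ + (1−π)·p₀ = 0.307×0.592 + 0.693×0.246 = 0.35222.
Under exogeneity, PAF = [P(Y=1) − p₀] / P(Y=1).
PAF = (0.35222 − 0.246) / 0.35222 ≈ 0.3016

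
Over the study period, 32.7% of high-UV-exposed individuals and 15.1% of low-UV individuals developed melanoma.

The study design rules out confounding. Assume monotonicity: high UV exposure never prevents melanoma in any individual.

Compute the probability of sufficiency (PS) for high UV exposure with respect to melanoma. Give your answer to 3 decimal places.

p₁ = 0.327, p₀ = 0.151.
Under exogeneity and monotonicity, PS = (p₁ − p₀) / (1 − p₀).
PS = (0.327 − 0.151) / (1 − 0.151) = 0.176 / 0.849 ≈ 0.2073

PS ≈ 0.207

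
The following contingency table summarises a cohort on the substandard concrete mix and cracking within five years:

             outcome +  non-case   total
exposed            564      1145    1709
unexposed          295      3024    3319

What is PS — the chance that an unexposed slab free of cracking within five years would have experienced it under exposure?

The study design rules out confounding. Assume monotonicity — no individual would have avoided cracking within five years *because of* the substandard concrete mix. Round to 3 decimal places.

PS ≈ 0.265

p₁ = P(outcome | exposed) = 564/1709 = 0.33002
p₀ = P(outcome | unexposed) = 295/3319 = 0.088882
Under exogeneity and monotonicity, PS = (p₁ − p₀)/(1 − p₀).
PS = (0.33002 − 0.088882) / 0.91112 ≈ 0.2647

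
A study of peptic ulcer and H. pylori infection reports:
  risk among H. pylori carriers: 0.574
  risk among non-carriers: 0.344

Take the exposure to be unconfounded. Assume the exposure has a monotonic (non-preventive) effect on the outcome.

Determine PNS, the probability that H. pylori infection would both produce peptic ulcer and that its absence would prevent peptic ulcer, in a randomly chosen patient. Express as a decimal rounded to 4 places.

Let p₁ = 0.574, p₀ = 0.344.
Under exogeneity and monotonicity, PNS = p₁ − p₀.
PNS = 0.574 − 0.344 = 0.23

PNS ≈ 0.2300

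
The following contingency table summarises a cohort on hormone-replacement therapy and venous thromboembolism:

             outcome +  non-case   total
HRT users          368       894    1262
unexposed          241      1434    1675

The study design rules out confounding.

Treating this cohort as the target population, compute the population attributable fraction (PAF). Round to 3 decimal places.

p₁ = P(outcome | exposed) = 368/1262 = 0.2916
p₀ = P(outcome | unexposed) = 241/1675 = 0.14388
Exposure prevalence π = 1262/2937 = 0.42969; overall risk P(Y=1) = 0.20735.
Under exogeneity, PAF = [P(Y=1) − p₀]/P(Y=1).
PAF = (0.20735 − 0.14388) / 0.20735 ≈ 0.3061

PAF ≈ 0.306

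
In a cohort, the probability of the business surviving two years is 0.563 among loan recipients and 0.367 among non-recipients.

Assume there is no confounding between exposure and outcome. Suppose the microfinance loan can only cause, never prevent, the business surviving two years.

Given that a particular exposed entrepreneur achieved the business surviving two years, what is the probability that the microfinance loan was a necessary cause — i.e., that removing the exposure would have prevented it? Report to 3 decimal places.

Let p₁ = 0.563, p₀ = 0.367.
Under exogeneity and monotonicity, PN = (p₁ − p₀) / p₁.
PN = (0.563 − 0.367) / 0.563 = 0.196 / 0.563 ≈ 0.3481

PN ≈ 0.348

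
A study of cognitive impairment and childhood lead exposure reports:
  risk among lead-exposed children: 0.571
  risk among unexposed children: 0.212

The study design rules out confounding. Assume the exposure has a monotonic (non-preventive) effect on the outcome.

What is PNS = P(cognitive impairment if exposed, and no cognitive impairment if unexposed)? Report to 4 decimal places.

Let p₁ = 0.571, p₀ = 0.212.
Under exogeneity and monotonicity, PNS = p₁ − p₀.
PNS = 0.571 − 0.212 = 0.359

PNS ≈ 0.3590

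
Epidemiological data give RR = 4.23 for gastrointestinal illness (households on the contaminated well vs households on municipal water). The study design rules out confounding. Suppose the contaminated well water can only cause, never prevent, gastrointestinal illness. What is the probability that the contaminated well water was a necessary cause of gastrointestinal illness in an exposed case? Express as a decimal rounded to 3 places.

Under exogeneity and monotonicity, PN = (RR − 1) / RR = 1 − 1/RR.
PN = (4.23 − 1) / 4.23 = 3.23 / 4.23 ≈ 0.7636

PN ≈ 0.764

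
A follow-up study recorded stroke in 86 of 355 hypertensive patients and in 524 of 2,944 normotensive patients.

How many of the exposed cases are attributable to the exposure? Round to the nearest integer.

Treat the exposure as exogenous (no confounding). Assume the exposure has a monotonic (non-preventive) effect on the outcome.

about 23 cases

p₁ = P(outcome | exposed) = 86/355 = 0.24225
p₀ = P(outcome | unexposed) = 524/2944 = 0.17799
PN = (p₁ − p₀)/p₁ = (0.24225 − 0.17799) / 0.24225 ≈ 0.26528.
Attributable cases ≈ PN × (exposed cases) = 0.26528 × 86 ≈ 22.81.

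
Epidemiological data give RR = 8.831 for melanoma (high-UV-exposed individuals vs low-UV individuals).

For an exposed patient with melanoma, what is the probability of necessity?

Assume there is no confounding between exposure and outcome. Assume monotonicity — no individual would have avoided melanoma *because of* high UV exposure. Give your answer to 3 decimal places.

Under exogeneity and monotonicity, PN = (RR − 1) / RR = 1 − 1/RR.
PN = (8.831 − 1) / 8.831 = 7.831 / 8.831 ≈ 0.8868

PN ≈ 0.887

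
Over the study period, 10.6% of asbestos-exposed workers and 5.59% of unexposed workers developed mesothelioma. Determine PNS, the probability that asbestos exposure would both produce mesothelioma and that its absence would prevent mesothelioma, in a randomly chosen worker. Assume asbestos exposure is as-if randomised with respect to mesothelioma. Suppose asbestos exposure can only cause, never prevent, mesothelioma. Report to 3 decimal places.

PNS ≈ 0.050

p₁ = 0.106, p₀ = 0.0559.
Under exogeneity and monotonicity, PNS = p₁ − p₀.
PNS = 0.106 − 0.0559 = 0.0501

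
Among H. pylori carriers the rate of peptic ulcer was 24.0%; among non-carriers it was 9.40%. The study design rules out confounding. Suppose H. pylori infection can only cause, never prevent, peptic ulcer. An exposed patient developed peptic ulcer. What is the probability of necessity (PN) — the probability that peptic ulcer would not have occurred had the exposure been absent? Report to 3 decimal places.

p₁ = 0.24, p₀ = 0.094.
Under exogeneity and monotonicity, PN = (p₁ − p₀) / p₁.
PN = (0.24 − 0.094) / 0.24 = 0.146 / 0.24 ≈ 0.6083

PN ≈ 0.608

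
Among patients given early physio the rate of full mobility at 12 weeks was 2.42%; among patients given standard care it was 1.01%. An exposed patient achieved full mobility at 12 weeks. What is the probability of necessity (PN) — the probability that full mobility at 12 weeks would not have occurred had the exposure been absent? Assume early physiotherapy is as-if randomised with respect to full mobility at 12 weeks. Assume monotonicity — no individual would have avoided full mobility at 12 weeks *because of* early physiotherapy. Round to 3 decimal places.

p₁ = 0.0242, p₀ = 0.0101.
Under exogeneity and monotonicity, PN = (p₁ − p₀) / p₁.
PN = (0.0242 − 0.0101) / 0.0242 = 0.0141 / 0.0242 ≈ 0.5826

PN ≈ 0.583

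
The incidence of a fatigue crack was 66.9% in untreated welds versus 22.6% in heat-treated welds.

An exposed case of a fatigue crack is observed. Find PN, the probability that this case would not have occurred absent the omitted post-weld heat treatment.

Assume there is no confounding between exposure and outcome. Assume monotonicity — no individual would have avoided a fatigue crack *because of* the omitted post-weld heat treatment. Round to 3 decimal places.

p₁ = 0.669, p₀ = 0.226.
Under exogeneity and monotonicity, PN = (p₁ − p₀) / p₁.
PN = (0.669 − 0.226) / 0.669 = 0.443 / 0.669 ≈ 0.6622

PN ≈ 0.662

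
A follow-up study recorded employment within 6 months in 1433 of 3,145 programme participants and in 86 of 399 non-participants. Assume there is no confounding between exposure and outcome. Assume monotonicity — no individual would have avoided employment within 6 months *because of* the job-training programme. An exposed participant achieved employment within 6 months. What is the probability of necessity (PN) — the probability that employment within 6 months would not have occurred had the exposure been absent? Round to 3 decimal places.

PN ≈ 0.527

p₁ = P(outcome | exposed) = 1433/3145 = 0.45564
p₀ = P(outcome | unexposed) = 86/399 = 0.21554
Under exogeneity and monotonicity, PN = (p₁ − p₀) / p₁.
PN = (0.45564 − 0.21554) / 0.45564 = 0.24011 / 0.45564 ≈ 0.5270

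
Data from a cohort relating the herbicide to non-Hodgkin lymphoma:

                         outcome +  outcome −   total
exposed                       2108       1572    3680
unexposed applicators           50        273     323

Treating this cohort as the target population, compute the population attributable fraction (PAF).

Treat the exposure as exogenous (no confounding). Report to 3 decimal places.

p₁ = P(outcome | exposed) = 2108/3680 = 0.57283
p₀ = P(outcome | unexposed) = 50/323 = 0.1548
Exposure prevalence π = 3680/4003 = 0.91931; overall risk P(Y=1) = 0.5391.
Under exogeneity, PAF = [P(Y=1) − p₀]/P(Y=1).
PAF = (0.5391 − 0.1548) / 0.5391 ≈ 0.7129

PAF ≈ 0.713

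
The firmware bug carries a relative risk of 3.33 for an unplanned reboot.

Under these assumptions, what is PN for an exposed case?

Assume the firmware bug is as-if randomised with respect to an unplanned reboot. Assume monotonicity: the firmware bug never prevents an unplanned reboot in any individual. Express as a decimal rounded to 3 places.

PN ≈ 0.700

Under exogeneity and monotonicity, PN = (RR − 1) / RR = 1 − 1/RR.
PN = (3.33 − 1) / 3.33 = 2.33 / 3.33 ≈ 0.6997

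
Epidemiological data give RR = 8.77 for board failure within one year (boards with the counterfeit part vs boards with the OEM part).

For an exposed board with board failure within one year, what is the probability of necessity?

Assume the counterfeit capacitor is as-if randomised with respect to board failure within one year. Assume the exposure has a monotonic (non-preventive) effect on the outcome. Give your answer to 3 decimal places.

Under exogeneity and monotonicity, PN = (RR − 1) / RR = 1 − 1/RR.
PN = (8.77 − 1) / 8.77 = 7.77 / 8.77 ≈ 0.8860

PN ≈ 0.886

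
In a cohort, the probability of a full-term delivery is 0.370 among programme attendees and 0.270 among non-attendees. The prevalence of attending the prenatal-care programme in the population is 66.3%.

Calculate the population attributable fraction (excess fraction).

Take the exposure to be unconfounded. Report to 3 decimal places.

PAF ≈ 0.197

Let p₁ = 0.37, p₀ = 0.27.
Overall risk P(Y=1) = π·p₁ + (1−π)·p₀ = 0.663×0.37 + 0.337×0.27 = 0.3363.
Under exogeneity, PAF = [P(Y=1) − p₀] / P(Y=1).
PAF = (0.3363 − 0.27) / 0.3363 ≈ 0.1971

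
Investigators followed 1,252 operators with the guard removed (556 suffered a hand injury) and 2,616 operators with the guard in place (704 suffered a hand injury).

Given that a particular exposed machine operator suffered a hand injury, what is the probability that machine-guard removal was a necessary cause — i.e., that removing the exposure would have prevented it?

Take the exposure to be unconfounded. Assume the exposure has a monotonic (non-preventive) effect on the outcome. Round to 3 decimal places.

p₁ = P(outcome | exposed) = 556/1252 = 0.44409
p₀ = P(outcome | unexposed) = 704/2616 = 0.26911
Under exogeneity and monotonicity, PN = (p₁ − p₀) / p₁.
PN = (0.44409 − 0.26911) / 0.44409 = 0.17498 / 0.44409 ≈ 0.3940

PN ≈ 0.394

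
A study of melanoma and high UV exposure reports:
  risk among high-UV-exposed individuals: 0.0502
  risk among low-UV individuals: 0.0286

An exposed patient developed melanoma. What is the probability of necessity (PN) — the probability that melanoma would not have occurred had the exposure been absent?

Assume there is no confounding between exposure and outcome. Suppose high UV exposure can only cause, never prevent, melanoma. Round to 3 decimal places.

PN ≈ 0.430

Let p₁ = 0.0502, p₀ = 0.0286.
Under exogeneity and monotonicity, PN = (p₁ − p₀) / p₁.
PN = (0.0502 − 0.0286) / 0.0502 = 0.0216 / 0.0502 ≈ 0.4303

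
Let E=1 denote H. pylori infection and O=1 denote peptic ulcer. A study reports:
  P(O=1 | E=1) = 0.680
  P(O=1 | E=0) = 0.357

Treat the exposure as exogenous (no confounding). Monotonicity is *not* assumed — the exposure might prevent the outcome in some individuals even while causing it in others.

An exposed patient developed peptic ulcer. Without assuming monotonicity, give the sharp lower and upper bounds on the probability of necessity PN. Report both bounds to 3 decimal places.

Let p₁ = 0.68, p₀ = 0.357.
Under exogeneity alone the bounds on PN are max{0,(p₁−p₀)/p₁} ≤ PN ≤ min{1,(1−p₀)/p₁}.
  lower = (p₁ − p₀)/p₁ = 0.323 / 0.68 ≈ 0.4750
  upper = min{1, (1 − p₀)/p₁} = 0.643 / 0.68 ≈ 0.9456

0.475 ≤ PN ≤ 0.946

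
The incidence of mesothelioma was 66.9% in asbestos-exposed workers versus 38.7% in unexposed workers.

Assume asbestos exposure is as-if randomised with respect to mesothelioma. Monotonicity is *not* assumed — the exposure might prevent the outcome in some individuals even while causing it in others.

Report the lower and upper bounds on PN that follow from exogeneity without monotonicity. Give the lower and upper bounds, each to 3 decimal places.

p₁ = 0.669, p₀ = 0.387.
Under exogeneity alone the bounds on PN are max{0,(p₁−p₀)/p₁} ≤ PN ≤ min{1,(1−p₀)/p₁}.
  lower = (p₁ − p₀)/p₁ = 0.282 / 0.669 ≈ 0.4215
  upper = min{1, (1 − p₀)/p₁} = 0.613 / 0.669 ≈ 0.9163

0.422 ≤ PN ≤ 0.916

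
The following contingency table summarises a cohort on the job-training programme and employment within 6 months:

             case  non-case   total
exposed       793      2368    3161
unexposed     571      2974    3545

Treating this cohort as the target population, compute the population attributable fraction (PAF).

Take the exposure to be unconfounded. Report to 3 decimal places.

PAF ≈ 0.208

p₁ = P(outcome | exposed) = 793/3161 = 0.25087
p₀ = P(outcome | unexposed) = 571/3545 = 0.16107
Exposure prevalence π = 3161/6706 = 0.47137; overall risk P(Y=1) = 0.2034.
Under exogeneity, PAF = [P(Y=1) − p₀]/P(Y=1).
PAF = (0.2034 − 0.16107) / 0.2034 ≈ 0.2081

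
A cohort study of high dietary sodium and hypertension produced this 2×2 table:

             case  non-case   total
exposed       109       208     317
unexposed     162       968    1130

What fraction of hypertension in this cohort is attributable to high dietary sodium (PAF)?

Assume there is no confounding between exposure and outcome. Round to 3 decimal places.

PAF ≈ 0.235

p₁ = P(outcome | exposed) = 109/317 = 0.34385
p₀ = P(outcome | unexposed) = 162/1130 = 0.14336
Exposure prevalence π = 317/1447 = 0.21907; overall risk P(Y=1) = 0.18728.
Under exogeneity, PAF = [P(Y=1) − p₀]/P(Y=1).
PAF = (0.18728 − 0.14336) / 0.18728 ≈ 0.2345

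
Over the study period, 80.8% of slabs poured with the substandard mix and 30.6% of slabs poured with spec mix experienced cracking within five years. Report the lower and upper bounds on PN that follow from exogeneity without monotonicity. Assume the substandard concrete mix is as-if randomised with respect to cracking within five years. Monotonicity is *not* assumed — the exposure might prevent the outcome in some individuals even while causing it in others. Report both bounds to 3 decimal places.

0.621 ≤ PN ≤ 0.859

p₁ = 0.808, p₀ = 0.306.
Under exogeneity alone the bounds on PN are max{0,(p₁−p₀)/p₁} ≤ PN ≤ min{1,(1−p₀)/p₁}.
  lower = (p₁ − p₀)/p₁ = 0.502 / 0.808 ≈ 0.6213
  upper = min{1, (1 − p₀)/p₁} = 0.694 / 0.808 ≈ 0.8589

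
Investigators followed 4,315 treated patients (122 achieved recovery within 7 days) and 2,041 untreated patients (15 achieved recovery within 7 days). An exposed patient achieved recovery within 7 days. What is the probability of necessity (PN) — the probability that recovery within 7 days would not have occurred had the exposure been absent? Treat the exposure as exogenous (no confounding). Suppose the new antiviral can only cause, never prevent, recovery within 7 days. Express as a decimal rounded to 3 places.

p₁ = P(outcome | exposed) = 122/4315 = 0.028273
p₀ = P(outcome | unexposed) = 15/2041 = 0.0073493
Under exogeneity and monotonicity, PN = (p₁ − p₀) / p₁.
PN = (0.028273 − 0.0073493) / 0.028273 = 0.020924 / 0.028273 ≈ 0.7401

PN ≈ 0.740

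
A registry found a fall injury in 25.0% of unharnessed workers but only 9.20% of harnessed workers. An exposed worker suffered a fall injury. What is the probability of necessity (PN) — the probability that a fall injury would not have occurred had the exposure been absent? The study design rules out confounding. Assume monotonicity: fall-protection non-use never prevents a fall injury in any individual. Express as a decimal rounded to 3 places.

PN ≈ 0.632

p₁ = 0.25, p₀ = 0.092.
Under exogeneity and monotonicity, PN = (p₁ − p₀) / p₁.
PN = (0.25 − 0.092) / 0.25 = 0.158 / 0.25 ≈ 0.6320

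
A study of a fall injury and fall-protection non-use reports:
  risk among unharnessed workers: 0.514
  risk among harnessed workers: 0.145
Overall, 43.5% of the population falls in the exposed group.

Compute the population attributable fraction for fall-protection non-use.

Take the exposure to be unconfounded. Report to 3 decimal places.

Let p₁ = 0.514, p₀ = 0.145.
Overall risk P(Y=1) = π·p₁ + (1−π)·p₀ = 0.435×0.514 + 0.565×0.145 = 0.30551.
Under exogeneity, PAF = [P(Y=1) − p₀] / P(Y=1).
PAF = (0.30551 − 0.145) / 0.30551 ≈ 0.5254

PAF ≈ 0.525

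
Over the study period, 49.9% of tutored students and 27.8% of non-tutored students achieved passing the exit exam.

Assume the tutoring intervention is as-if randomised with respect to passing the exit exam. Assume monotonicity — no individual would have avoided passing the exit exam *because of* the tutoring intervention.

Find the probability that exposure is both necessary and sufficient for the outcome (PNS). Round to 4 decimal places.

p₁ = 0.499, p₀ = 0.278.
Under exogeneity and monotonicity, PNS = p₁ − p₀.
PNS = 0.499 − 0.278 = 0.221

PNS ≈ 0.2210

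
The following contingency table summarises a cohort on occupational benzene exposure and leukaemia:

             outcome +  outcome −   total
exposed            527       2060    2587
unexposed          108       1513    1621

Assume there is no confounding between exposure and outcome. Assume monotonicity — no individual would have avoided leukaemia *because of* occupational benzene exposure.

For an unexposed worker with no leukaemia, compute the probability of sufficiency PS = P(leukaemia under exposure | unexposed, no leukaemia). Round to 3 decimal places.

PS ≈ 0.147

p₁ = P(outcome | exposed) = 527/2587 = 0.20371
p₀ = P(outcome | unexposed) = 108/1621 = 0.066626
Under exogeneity and monotonicity, PS = (p₁ − p₀)/(1 − p₀).
PS = (0.20371 − 0.066626) / 0.93337 ≈ 0.1469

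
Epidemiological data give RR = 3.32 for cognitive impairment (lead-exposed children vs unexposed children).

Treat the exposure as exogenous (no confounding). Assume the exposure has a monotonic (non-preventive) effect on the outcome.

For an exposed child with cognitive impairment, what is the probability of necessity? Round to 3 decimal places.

Under exogeneity and monotonicity, PN = (RR − 1) / RR = 1 − 1/RR.
PN = (3.32 − 1) / 3.32 = 2.32 / 3.32 ≈ 0.6988

PN ≈ 0.699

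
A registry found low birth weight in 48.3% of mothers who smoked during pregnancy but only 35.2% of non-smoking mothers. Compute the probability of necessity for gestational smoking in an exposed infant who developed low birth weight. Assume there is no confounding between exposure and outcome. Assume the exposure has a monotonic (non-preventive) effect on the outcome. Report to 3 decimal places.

p₁ = 0.483, p₀ = 0.352.
Under exogeneity and monotonicity, PN = (p₁ − p₀) / p₁.
PN = (0.483 − 0.352) / 0.483 = 0.131 / 0.483 ≈ 0.2712

PN ≈ 0.271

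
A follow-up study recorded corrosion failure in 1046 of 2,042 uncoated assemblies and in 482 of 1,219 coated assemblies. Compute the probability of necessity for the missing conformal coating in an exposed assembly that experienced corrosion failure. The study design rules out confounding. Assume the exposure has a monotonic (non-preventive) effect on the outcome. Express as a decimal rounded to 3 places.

PN ≈ 0.228

p₁ = P(outcome | exposed) = 1046/2042 = 0.51224
p₀ = P(outcome | unexposed) = 482/1219 = 0.39541
Under exogeneity and monotonicity, PN = (p₁ − p₀) / p₁.
PN = (0.51224 − 0.39541) / 0.51224 = 0.11684 / 0.51224 ≈ 0.2281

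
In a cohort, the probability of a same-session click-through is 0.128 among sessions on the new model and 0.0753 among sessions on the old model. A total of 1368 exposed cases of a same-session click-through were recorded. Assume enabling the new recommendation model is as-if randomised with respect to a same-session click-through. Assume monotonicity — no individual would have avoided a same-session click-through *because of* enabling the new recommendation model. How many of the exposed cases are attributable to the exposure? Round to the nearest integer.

Let p₁ = 0.128, p₀ = 0.0753.
PN = (p₁ − p₀)/p₁ = (0.128 − 0.0753) / 0.128 ≈ 0.41172.
Attributable cases ≈ PN × (exposed cases) = 0.41172 × 1368 ≈ 563.23.

about 563 cases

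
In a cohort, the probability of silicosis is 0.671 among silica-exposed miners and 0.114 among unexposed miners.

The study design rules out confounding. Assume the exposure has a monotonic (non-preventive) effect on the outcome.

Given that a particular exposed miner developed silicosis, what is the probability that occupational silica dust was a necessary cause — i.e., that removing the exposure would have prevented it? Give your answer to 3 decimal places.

Let p₁ = 0.671, p₀ = 0.114.
Under exogeneity and monotonicity, PN = (p₁ − p₀) / p₁.
PN = (0.671 − 0.114) / 0.671 = 0.557 / 0.671 ≈ 0.8301

PN ≈ 0.830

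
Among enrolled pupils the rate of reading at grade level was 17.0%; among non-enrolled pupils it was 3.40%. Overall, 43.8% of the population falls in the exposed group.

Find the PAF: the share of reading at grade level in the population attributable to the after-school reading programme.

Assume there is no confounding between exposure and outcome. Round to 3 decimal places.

p₁ = 0.17, p₀ = 0.034.
Overall risk P(Y=1) = π·p₁ + (1−π)·p₀ = 0.438×0.17 + 0.562×0.034 = 0.093568.
Under exogeneity, PAF = [P(Y=1) − p₀] / P(Y=1).
PAF = (0.093568 − 0.034) / 0.093568 ≈ 0.6366

PAF ≈ 0.637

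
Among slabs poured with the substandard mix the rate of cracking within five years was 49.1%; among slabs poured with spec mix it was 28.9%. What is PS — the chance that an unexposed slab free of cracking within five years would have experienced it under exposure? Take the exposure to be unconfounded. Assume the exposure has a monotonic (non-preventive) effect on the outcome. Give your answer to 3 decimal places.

p₁ = 0.491, p₀ = 0.289.
Under exogeneity and monotonicity, PS = (p₁ − p₀) / (1 − p₀).
PS = (0.491 − 0.289) / (1 − 0.289) = 0.202 / 0.711 ≈ 0.2841

PS ≈ 0.284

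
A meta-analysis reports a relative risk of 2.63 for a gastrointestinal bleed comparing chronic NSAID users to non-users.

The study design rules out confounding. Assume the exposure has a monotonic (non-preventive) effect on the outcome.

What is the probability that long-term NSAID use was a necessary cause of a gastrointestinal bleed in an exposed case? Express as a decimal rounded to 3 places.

Under exogeneity and monotonicity, PN = (RR − 1) / RR = 1 − 1/RR.
PN = (2.63 − 1) / 2.63 = 1.63 / 2.63 ≈ 0.6198

PN ≈ 0.620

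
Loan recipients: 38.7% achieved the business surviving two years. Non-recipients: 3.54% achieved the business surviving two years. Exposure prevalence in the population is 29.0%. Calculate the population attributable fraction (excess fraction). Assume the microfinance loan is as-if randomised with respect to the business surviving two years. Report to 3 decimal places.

p₁ = 0.387, p₀ = 0.0354.
Overall risk P(Y=1) = π·p₁ + (1−π)·p₀ = 0.29×0.387 + 0.71×0.0354 = 0.13736.
Under exogeneity, PAF = [P(Y=1) − p₀] / P(Y=1).
PAF = (0.13736 − 0.0354) / 0.13736 ≈ 0.7423

PAF ≈ 0.742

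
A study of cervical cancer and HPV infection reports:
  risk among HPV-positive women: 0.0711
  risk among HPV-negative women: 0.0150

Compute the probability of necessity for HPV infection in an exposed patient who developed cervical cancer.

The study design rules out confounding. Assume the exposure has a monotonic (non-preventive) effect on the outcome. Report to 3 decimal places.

Let p₁ = 0.0711, p₀ = 0.015.
Under exogeneity and monotonicity, PN = (p₁ − p₀) / p₁.
PN = (0.0711 − 0.015) / 0.0711 = 0.0561 / 0.0711 ≈ 0.7890

PN ≈ 0.789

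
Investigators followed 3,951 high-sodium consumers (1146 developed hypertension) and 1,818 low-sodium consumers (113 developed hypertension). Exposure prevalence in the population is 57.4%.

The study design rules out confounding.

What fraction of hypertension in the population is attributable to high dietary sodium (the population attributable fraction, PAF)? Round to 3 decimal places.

PAF ≈ 0.678

p₁ = P(outcome | exposed) = 1146/3951 = 0.29005
p₀ = P(outcome | unexposed) = 113/1818 = 0.062156
Overall risk P(Y=1) = π·p₁ + (1−π)·p₀ = 0.574×0.29005 + 0.426×0.062156 = 0.19297.
Under exogeneity, PAF = [P(Y=1) − p₀] / P(Y=1).
PAF = (0.19297 − 0.062156) / 0.19297 ≈ 0.6779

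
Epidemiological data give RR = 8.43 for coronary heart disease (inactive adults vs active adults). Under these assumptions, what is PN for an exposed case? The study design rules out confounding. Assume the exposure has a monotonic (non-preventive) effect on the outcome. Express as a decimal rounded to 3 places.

PN ≈ 0.881

Under exogeneity and monotonicity, PN = (RR − 1) / RR = 1 − 1/RR.
PN = (8.43 − 1) / 8.43 = 7.43 / 8.43 ≈ 0.8814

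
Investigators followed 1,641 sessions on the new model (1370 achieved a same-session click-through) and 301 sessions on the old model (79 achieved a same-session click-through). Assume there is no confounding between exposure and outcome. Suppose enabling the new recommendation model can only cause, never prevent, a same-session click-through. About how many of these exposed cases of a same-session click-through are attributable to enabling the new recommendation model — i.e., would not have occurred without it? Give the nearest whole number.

about 939 cases

p₁ = P(outcome | exposed) = 1370/1641 = 0.83486
p₀ = P(outcome | unexposed) = 79/301 = 0.26246
PN = (p₁ − p₀)/p₁ = (0.83486 − 0.26246) / 0.83486 ≈ 0.68562.
Attributable cases ≈ PN × (exposed cases) = 0.68562 × 1370 ≈ 939.31.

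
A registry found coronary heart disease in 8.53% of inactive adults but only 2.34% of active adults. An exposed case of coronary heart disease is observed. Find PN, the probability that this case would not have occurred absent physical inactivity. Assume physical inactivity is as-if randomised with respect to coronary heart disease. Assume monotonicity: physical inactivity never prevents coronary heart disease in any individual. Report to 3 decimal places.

PN ≈ 0.726

p₁ = 0.0853, p₀ = 0.0234.
Under exogeneity and monotonicity, PN = (p₁ − p₀) / p₁.
PN = (0.0853 − 0.0234) / 0.0853 = 0.0619 / 0.0853 ≈ 0.7257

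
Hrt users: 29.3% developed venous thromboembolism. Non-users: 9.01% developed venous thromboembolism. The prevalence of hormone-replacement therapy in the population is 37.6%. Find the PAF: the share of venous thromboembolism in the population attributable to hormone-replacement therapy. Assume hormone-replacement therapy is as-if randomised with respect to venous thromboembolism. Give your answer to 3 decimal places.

p₁ = 0.293, p₀ = 0.0901.
Overall risk P(Y=1) = π·p₁ + (1−π)·p₀ = 0.376×0.293 + 0.624×0.0901 = 0.16639.
Under exogeneity, PAF = [P(Y=1) − p₀] / P(Y=1).
PAF = (0.16639 − 0.0901) / 0.16639 ≈ 0.4585

PAF ≈ 0.459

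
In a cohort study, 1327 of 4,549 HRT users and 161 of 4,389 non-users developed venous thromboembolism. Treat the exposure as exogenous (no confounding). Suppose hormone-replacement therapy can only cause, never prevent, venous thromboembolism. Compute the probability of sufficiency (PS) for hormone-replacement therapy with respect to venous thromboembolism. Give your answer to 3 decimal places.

p₁ = P(outcome | exposed) = 1327/4549 = 0.29171
p₀ = P(outcome | unexposed) = 161/4389 = 0.036683
Under exogeneity and monotonicity, PS = (p₁ − p₀) / (1 − p₀).
PS = (0.29171 − 0.036683) / (1 − 0.036683) = 0.25503 / 0.96332 ≈ 0.2647

PS ≈ 0.265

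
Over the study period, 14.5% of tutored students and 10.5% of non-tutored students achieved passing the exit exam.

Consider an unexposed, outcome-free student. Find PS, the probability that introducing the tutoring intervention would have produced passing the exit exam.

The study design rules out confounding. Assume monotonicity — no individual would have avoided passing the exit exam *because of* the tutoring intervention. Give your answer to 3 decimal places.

PS ≈ 0.045

p₁ = 0.145, p₀ = 0.105.
Under exogeneity and monotonicity, PS = (p₁ − p₀) / (1 − p₀).
PS = (0.145 − 0.105) / (1 − 0.105) = 0.04 / 0.895 ≈ 0.0447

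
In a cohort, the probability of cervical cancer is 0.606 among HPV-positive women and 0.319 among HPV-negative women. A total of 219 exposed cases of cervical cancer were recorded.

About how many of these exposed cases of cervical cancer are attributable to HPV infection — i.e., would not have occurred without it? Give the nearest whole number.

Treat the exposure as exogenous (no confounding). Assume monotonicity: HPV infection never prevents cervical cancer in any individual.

Let p₁ = 0.606, p₀ = 0.319.
PN = (p₁ − p₀)/p₁ = (0.606 − 0.319) / 0.606 ≈ 0.47360.
Attributable cases ≈ PN × (exposed cases) = 0.47360 × 219 ≈ 103.72.

about 104 cases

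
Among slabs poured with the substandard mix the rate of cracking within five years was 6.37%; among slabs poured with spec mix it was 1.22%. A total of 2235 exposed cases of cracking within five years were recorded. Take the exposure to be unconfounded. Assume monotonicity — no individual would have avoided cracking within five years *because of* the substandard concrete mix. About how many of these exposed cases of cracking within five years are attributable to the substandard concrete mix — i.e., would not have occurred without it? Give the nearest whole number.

p₁ = 0.0637, p₀ = 0.0122.
PN = (p₁ − p₀)/p₁ = (0.0637 − 0.0122) / 0.0637 ≈ 0.80848.
Attributable cases ≈ PN × (exposed cases) = 0.80848 × 2235 ≈ 1806.95.

about 1807 cases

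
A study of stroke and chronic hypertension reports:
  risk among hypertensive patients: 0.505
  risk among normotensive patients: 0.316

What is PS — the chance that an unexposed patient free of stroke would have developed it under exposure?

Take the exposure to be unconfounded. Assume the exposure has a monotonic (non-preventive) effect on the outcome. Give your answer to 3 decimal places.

PS ≈ 0.276

Let p₁ = 0.505, p₀ = 0.316.
Under exogeneity and monotonicity, PS = (p₁ − p₀) / (1 − p₀).
PS = (0.505 − 0.316) / (1 − 0.316) = 0.189 / 0.684 ≈ 0.2763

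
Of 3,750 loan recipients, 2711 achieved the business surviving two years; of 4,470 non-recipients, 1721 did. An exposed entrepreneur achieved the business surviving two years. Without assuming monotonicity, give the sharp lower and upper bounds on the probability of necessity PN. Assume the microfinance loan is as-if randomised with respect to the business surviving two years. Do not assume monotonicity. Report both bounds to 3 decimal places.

p₁ = P(outcome | exposed) = 2711/3750 = 0.72293
p₀ = P(outcome | unexposed) = 1721/4470 = 0.38501
Under exogeneity alone the bounds on PN are max{0,(p₁−p₀)/p₁} ≤ PN ≤ min{1,(1−p₀)/p₁}.
  lower = (p₁ − p₀)/p₁ = 0.33792 / 0.72293 ≈ 0.4674
  upper = min{1, (1 − p₀)/p₁} = 0.61499 / 0.72293 ≈ 0.8507

0.467 ≤ PN ≤ 0.851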